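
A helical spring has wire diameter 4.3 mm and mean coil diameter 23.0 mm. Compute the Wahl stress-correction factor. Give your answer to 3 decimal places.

1.287

C = D/d = 23.0/4.3 = 5.3488
K_W = (4C−1)/(4C−4) + 0.615/C = 20.395/17.395 + 0.1150 = 1.2874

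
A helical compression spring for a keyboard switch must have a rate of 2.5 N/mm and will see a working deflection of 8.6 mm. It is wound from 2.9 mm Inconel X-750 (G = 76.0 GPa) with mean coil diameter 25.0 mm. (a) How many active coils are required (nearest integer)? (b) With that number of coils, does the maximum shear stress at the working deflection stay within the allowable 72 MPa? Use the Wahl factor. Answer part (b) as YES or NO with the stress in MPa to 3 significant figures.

(a) 17 coils; (b) YES, τ_max = 66.4 MPa

N_a = Gd⁴/(8D³k) = (76.0×10³)(2.9⁴)/(8·25.0³·2.5) = 17.2 → N_a = 17
Actual rate k = Gd⁴/(8D³·17) = 2.5296 N/mm
Working load F = kδ = 2.5296·8.6 = 21.754 N
C = 25.0/2.9 = 8.6207; K_W = (4C−1)/(4C−4)+0.615/C = 1.1698
τ_max = K_W·8FD/(πd³) = 1.1698·56.785 = 66.424 MPa
τ_max ≤ 72 MPa → acceptable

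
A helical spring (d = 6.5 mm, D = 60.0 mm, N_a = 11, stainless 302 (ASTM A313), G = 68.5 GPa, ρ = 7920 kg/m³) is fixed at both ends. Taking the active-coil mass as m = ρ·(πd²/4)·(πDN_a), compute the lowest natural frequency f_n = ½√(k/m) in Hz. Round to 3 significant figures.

k = Gd⁴/(8D³N_a) = (68.5×10³)(6.5⁴)/(8·60.0³·11) = 6.4329 N/mm = 6432.9 N/m
Wire length L = πDN_a = π·60.0·11 = 2073.5 mm
m = ρ·(πd²/4)·L = 7920 × 33.183×10⁻⁶ m² × 2.0735 m = 0.54492 kg
f_n = ½√(k/m) = 0.5·√(6432.9/0.54492) = 0.5·√(11805) = 54.326 Hz

54.3 Hz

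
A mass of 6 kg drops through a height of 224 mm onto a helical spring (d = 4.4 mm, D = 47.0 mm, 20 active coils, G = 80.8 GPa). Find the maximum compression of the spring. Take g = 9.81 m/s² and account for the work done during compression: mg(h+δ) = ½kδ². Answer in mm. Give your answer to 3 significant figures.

k = Gd⁴/(8D³N_a) = (80.8×10³)(4.4⁴)/(8·47.0³·20) = 1.8231 N/mm
W = mg = 6 × 9.81 = 58.86 N
½kδ² − Wδ − Wh = 0 → δ = (W + √(W² + 2kWh))/k
δ = (58.86 + √(3464.5 + 48073.6))/1.8231 = (58.86 + 227.02)/1.8231 = 156.81 mm

157 mm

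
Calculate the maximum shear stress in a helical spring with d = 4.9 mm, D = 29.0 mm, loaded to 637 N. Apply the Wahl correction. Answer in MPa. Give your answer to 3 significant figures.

502 MPa

Spring index C = D/d = 29.0/4.9 = 5.9184
K_W = (4C−1)/(4C−4) + 0.615/C = 22.673/19.673 + 0.1039 = 1.2564
τ₀ = 8FD/(πd³) = 8·637·29.0/(π·4.9³) = 147784/369.61 = 399.84 MPa
τ_max = K·τ₀ = 1.2564 × 399.84 = 502.36 MPa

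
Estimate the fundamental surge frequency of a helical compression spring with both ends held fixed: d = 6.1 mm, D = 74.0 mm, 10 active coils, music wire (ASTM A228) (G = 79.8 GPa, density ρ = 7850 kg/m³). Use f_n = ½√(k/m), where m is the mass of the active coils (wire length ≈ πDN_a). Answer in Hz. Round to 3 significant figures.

40.0 Hz

k = Gd⁴/(8D³N_a) = (79.8×10³)(6.1⁴)/(8·74.0³·10) = 3.4083 N/mm = 3408.3 N/m
Wire length L = πDN_a = π·74.0·10 = 2324.8 mm
m = ρ·(πd²/4)·L = 7850 × 29.225×10⁻⁶ m² × 2.3248 m = 0.53334 kg
f_n = ½√(k/m) = 0.5·√(3408.3/0.53334) = 0.5·√(6390.5) = 39.97 Hz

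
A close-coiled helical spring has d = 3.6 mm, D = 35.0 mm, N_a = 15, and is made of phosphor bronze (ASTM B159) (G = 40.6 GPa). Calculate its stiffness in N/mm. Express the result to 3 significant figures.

1.33 N/mm

k = Gd⁴/(8D³N_a) = (40.6×10³ × 3.6⁴) / (8 × 35.0³ × 15)
  = 6.81924e+06 / 5.145e+06 = 1.3254 N/mm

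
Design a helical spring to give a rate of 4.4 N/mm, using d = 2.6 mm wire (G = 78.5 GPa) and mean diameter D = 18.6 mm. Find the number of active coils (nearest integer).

N_a = Gd⁴/(8D³k) = (78.5×10³ × 2.6⁴)/(8 × 18.6³ × 4.4)
    = 3.58726e+06 / 226507 = 15.84 → 16 coils

16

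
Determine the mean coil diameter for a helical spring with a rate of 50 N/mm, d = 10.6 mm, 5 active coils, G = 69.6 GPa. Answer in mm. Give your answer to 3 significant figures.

D = (Gd⁴/(8N_a·k))^(1/3) = (69.6×10³·10.6⁴/(8·5·50))^(1/3)
  = (439342)^(1/3) = 76.0211 mm

76.0 mm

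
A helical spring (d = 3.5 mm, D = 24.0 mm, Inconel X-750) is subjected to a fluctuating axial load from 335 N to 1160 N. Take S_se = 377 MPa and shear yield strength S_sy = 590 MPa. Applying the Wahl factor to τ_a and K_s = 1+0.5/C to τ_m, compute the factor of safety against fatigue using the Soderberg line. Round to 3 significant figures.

C = D/d = 24.0/3.5 = 6.8571; K_W = (4C−1)/(4C−4)+0.615/C = 1.2177; K_s = 1+0.5/C = 1.0729
F_a = (F_max−F_min)/2 = 412.5 N; F_m = (F_max+F_min)/2 = 747.5 N
τ_a = K_W·8F_aD/(πd³) = 1.2177 × 587.99 = 716.02 MPa
τ_m = K_s·8F_mD/(πd³) = 1.0729 × 1065.5 = 1143.2 MPa
Soderberg: 1/n_f = τ_a/S_se + τ_m/S_sy = 716.02/377 + 1143.2/590 = 1.89925 + 1.93764 = 3.8369
n_f = 1/3.8369 = 0.2606

0.261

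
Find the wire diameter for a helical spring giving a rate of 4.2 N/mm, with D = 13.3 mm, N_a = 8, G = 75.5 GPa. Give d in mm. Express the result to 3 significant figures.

1.70 mm

d = (8D³N_a·k / G)^(1/4) = (8·13.3³·8·4.2 / (75.5×10³))^0.25
  = (8.376)^0.25 = 1.7012 mm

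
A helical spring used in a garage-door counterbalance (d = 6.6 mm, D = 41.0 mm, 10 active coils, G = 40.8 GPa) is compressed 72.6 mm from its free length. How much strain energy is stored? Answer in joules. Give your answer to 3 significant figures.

37.0 J

k = Gd⁴/(8D³N_a) = (40.8×10³)(6.6⁴)/(8·41.0³·10) = 14.041 N/mm
U = ½kδ² = 0.5 × 14.041 × 72.6² = 37003 N·mm = 37.003 J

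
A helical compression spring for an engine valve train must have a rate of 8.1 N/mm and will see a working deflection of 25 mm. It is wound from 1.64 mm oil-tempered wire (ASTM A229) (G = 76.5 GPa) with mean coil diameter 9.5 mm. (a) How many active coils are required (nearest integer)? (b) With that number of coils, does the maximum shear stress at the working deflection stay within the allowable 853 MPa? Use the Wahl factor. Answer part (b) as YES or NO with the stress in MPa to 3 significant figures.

N_a = Gd⁴/(8D³k) = (76.5×10³)(1.64⁴)/(8·9.5³·8.1) = 9.961 → N_a = 10
Actual rate k = Gd⁴/(8D³·10) = 8.0682 N/mm
Working load F = kδ = 8.0682·25 = 201.7 N
C = 9.5/1.64 = 5.7927; K_W = (4C−1)/(4C−4)+0.615/C = 1.2627
τ_max = K_W·8FD/(πd³) = 1.2627·1106.2 = 1396.8 MPa
τ_max > 853 MPa → exceeds allowable

(a) 10 coils; (b) NO, τ_max = 1400 MPa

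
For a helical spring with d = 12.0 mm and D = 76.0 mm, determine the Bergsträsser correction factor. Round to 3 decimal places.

1.224

C = D/d = 76.0/12.0 = 6.3333
K_B = (4C+2)/(4C−3) = 27.333/22.333 = 1.2239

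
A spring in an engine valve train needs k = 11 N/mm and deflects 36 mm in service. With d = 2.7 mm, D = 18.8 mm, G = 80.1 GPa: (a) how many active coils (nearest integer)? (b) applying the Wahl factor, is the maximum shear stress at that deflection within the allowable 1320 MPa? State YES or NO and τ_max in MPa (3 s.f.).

N_a = Gd⁴/(8D³k) = (80.1×10³)(2.7⁴)/(8·18.8³·11) = 7.28 → N_a = 7
Actual rate k = Gd⁴/(8D³·7) = 11.44 N/mm
Working load F = kδ = 11.44·36 = 411.84 N
C = 18.8/2.7 = 6.9630; K_W = (4C−1)/(4C−4)+0.615/C = 1.2141
τ_max = K_W·8FD/(πd³) = 1.2141·1001.7 = 1216.2 MPa
τ_max ≤ 1320 MPa → acceptable

(a) 7 coils; (b) YES, τ_max = 1220 MPa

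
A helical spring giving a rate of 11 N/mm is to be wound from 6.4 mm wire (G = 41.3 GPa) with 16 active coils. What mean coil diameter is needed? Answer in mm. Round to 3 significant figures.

36.6 mm

D = (Gd⁴/(8N_a·k))^(1/3) = (41.3×10³·6.4⁴/(8·16·11))^(1/3)
  = (49211.6)^(1/3) = 36.6457 mm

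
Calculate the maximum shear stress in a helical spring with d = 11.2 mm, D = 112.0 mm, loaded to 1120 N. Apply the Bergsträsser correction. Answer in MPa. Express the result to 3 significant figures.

Spring index C = D/d = 112.0/11.2 = 10.0000
K_B = (4C+2)/(4C−3) = 42.000/37.000 = 1.1351
τ₀ = 8FD/(πd³) = 8·1120·112.0/(π·11.2³) = 1.00352e+06/4413.7 = 227.36 MPa
τ_max = K·τ₀ = 1.1351 × 227.36 = 258.09 MPa

258 MPa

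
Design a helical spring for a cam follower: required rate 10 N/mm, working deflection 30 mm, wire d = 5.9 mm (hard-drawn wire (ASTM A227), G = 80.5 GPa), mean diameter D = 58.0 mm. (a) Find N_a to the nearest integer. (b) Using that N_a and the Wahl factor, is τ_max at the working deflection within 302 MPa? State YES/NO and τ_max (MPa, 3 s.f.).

N_a = Gd⁴/(8D³k) = (80.5×10³)(5.9⁴)/(8·58.0³·10) = 6.249 → N_a = 6
Actual rate k = Gd⁴/(8D³·6) = 10.415 N/mm
Working load F = kδ = 10.415·30 = 312.46 N
C = 58.0/5.9 = 9.8305; K_W = (4C−1)/(4C−4)+0.615/C = 1.1475
τ_max = K_W·8FD/(πd³) = 1.1475·224.7 = 257.85 MPa
τ_max ≤ 302 MPa → acceptable

(a) 6 coils; (b) YES, τ_max = 258 MPa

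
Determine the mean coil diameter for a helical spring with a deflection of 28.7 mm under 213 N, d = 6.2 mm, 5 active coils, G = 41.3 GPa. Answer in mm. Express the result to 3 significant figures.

Required rate k = F/δ = 213/28.7 = 7.4216 N/mm
D = (Gd⁴/(8N_a·k))^(1/3) = (41.3×10³·6.2⁴/(8·5·7.4216))^(1/3)
  = (205570)^(1/3) = 59.0183 mm

59.0 mm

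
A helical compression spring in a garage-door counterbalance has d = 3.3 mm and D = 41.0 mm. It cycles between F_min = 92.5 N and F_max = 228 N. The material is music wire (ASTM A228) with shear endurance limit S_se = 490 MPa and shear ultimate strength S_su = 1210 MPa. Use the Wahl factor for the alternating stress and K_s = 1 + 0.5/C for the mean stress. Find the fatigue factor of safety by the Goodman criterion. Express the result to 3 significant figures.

1.18

C = D/d = 41.0/3.3 = 12.4242; K_W = (4C−1)/(4C−4)+0.615/C = 1.1151; K_s = 1+0.5/C = 1.0402
F_a = (F_max−F_min)/2 = 67.75 N; F_m = (F_max+F_min)/2 = 160.25 N
τ_a = K_W·8F_aD/(πd³) = 1.1151 × 196.83 = 219.5 MPa
τ_m = K_s·8F_mD/(πd³) = 1.0402 × 465.56 = 484.3 MPa
Goodman: 1/n_f = τ_a/S_se + τ_m/S_su = 219.5/490 + 484.3/1210 = 0.44795 + 0.40025 = 0.8482
n_f = 1/0.8482 = 1.179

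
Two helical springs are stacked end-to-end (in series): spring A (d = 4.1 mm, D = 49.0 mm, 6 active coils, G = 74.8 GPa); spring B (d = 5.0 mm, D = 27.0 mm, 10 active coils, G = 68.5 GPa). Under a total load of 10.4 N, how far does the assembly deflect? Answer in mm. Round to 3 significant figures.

3.16 mm

k_A = Gd⁴/(8D³N_a) = (74.8×10³)(4.1⁴)/(8·49.0³·6) = 3.7429 N/mm
k_B = Gd⁴/(8D³N_a) = (68.5×10³)(5.0⁴)/(8·27.0³·10) = 27.189 N/mm
Series: 1/k_eq = 1/3.7429 + 1/27.189 = 0.30395; k_eq = 3.29 N/mm
δ = F/k_eq = 10.4/3.29 = 3.1611 mm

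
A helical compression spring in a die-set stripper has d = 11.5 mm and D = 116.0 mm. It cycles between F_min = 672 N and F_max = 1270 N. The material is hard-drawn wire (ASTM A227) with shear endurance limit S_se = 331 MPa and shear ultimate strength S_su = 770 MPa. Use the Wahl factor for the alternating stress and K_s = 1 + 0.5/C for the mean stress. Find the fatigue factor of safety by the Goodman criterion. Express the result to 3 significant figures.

C = D/d = 116.0/11.5 = 10.0870; K_W = (4C−1)/(4C−4)+0.615/C = 1.1435; K_s = 1+0.5/C = 1.0496
F_a = (F_max−F_min)/2 = 299 N; F_m = (F_max+F_min)/2 = 971 N
τ_a = K_W·8F_aD/(πd³) = 1.1435 × 58.073 = 66.407 MPa
τ_m = K_s·8F_mD/(πd³) = 1.0496 × 188.59 = 197.94 MPa
Goodman: 1/n_f = τ_a/S_se + τ_m/S_su = 66.407/331 + 197.94/770 = 0.20063 + 0.25707 = 0.45769
n_f = 1/0.45769 = 2.185

2.18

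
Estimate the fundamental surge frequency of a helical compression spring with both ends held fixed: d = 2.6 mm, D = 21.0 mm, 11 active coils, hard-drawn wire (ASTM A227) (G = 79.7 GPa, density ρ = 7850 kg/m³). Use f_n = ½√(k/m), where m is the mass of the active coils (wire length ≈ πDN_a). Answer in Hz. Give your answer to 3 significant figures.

k = Gd⁴/(8D³N_a) = (79.7×10³)(2.6⁴)/(8·21.0³·11) = 4.469 N/mm = 4469 N/m
Wire length L = πDN_a = π·21.0·11 = 725.71 mm
m = ρ·(πd²/4)·L = 7850 × 5.3093×10⁻⁶ m² × 0.72571 m = 0.030246 kg
f_n = ½√(k/m) = 0.5·√(4469/0.030246) = 0.5·√(1.4776e+05) = 192.19 Hz

192 Hz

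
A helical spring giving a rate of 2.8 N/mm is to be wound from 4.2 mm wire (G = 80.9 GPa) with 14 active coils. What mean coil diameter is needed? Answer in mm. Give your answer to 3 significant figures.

D = (Gd⁴/(8N_a·k))^(1/3) = (80.9×10³·4.2⁴/(8·14·2.8))^(1/3)
  = (80273)^(1/3) = 43.1377 mm

43.1 mm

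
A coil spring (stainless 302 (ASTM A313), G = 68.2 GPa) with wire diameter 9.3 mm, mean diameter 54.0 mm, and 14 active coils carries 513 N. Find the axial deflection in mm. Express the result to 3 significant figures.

17.7 mm

k = Gd⁴/(8D³N_a) = (68.2×10³)(9.3⁴)/(8·54.0³·14) = 28.928 N/mm
δ = F/k = 513 / 28.928 = 17.734 mm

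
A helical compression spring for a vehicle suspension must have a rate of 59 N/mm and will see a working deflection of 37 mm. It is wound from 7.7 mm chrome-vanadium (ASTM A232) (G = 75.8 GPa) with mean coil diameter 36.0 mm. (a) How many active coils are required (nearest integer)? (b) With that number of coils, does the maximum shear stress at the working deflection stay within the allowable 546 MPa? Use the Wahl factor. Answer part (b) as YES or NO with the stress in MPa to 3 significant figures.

N_a = Gd⁴/(8D³k) = (75.8×10³)(7.7⁴)/(8·36.0³·59) = 12.1 → N_a = 12
Actual rate k = Gd⁴/(8D³·12) = 59.491 N/mm
Working load F = kδ = 59.491·37 = 2201.2 N
C = 36.0/7.7 = 4.6753; K_W = (4C−1)/(4C−4)+0.615/C = 1.3356
τ_max = K_W·8FD/(πd³) = 1.3356·442 = 590.34 MPa
τ_max > 546 MPa → exceeds allowable

(a) 12 coils; (b) NO, τ_max = 590 MPa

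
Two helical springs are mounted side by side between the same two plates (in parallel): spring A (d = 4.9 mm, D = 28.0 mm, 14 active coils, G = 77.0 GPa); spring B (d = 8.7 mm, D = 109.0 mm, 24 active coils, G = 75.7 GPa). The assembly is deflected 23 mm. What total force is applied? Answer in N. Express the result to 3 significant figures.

455 N

k_A = Gd⁴/(8D³N_a) = (77.0×10³)(4.9⁴)/(8·28.0³·14) = 18.054 N/mm
k_B = Gd⁴/(8D³N_a) = (75.7×10³)(8.7⁴)/(8·109.0³·24) = 1.7442 N/mm
Parallel: k_eq = 18.054 + 1.7442 = 19.799 N/mm
F = k_eq·δ = 19.799·23 = 455.37 N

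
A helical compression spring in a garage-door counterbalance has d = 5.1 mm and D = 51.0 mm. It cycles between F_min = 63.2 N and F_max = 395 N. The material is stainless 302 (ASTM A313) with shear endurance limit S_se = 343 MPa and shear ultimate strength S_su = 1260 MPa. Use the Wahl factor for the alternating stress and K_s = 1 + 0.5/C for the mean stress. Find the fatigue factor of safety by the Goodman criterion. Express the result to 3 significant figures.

1.37

C = D/d = 51.0/5.1 = 10.0000; K_W = (4C−1)/(4C−4)+0.615/C = 1.1448; K_s = 1+0.5/C = 1.0500
F_a = (F_max−F_min)/2 = 165.9 N; F_m = (F_max+F_min)/2 = 229.1 N
τ_a = K_W·8F_aD/(πd³) = 1.1448 × 162.42 = 185.95 MPa
τ_m = K_s·8F_mD/(πd³) = 1.0500 × 224.3 = 235.51 MPa
Goodman: 1/n_f = τ_a/S_se + τ_m/S_su = 185.95/343 + 235.51/1260 = 0.54212 + 0.18691 = 0.72903
n_f = 1/0.72903 = 1.372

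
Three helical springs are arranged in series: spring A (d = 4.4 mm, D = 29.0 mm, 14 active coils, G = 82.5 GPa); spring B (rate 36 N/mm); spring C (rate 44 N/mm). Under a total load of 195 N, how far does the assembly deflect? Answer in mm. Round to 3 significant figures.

k_A = Gd⁴/(8D³N_a) = (82.5×10³)(4.4⁴)/(8·29.0³·14) = 11.32 N/mm
Series: 1/k_eq = 1/11.32 + 1/36 + 1/44 = 0.13884; k_eq = 7.2024 N/mm
δ = F/k_eq = 195/7.2024 = 27.074 mm

27.1 mm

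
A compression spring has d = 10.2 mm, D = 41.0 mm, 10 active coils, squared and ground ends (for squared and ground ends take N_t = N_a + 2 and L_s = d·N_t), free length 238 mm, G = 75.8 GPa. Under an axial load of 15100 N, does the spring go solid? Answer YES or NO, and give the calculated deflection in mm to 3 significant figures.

k = Gd⁴/(8D³N_a) = (75.8×10³)(10.2⁴)/(8·41.0³·10) = 148.81 N/mm
N_t = 12; L_s = 10.2·12 = 122.4 mm; δ_solid = L₀ − L_s = 238 − 122.4 = 115.6 mm
δ = F/k = 15100/148.81 = 101.47 mm
δ < δ_solid → spring does not go solid

NO, δ = 101 mm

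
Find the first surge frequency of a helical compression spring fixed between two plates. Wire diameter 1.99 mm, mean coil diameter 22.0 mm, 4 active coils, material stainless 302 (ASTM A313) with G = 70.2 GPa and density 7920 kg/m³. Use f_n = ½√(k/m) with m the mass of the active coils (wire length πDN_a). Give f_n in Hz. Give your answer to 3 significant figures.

k = Gd⁴/(8D³N_a) = (70.2×10³)(1.99⁴)/(8·22.0³·4) = 3.231 N/mm = 3231 N/m
Wire length L = πDN_a = π·22.0·4 = 276.46 mm
m = ρ·(πd²/4)·L = 7920 × 3.1103×10⁻⁶ m² × 0.27646 m = 0.0068101 kg
f_n = ½√(k/m) = 0.5·√(3231/0.0068101) = 0.5·√(4.7444e+05) = 344.4 Hz

344 Hz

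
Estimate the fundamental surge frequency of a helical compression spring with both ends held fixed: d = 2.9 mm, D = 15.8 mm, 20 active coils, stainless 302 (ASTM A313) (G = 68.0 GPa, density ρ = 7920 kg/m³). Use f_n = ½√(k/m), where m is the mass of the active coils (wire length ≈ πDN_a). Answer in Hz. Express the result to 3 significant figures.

192 Hz

k = Gd⁴/(8D³N_a) = (68.0×10³)(2.9⁴)/(8·15.8³·20) = 7.621 N/mm = 7621 N/m
Wire length L = πDN_a = π·15.8·20 = 992.74 mm
m = ρ·(πd²/4)·L = 7920 × 6.6052×10⁻⁶ m² × 0.99274 m = 0.051934 kg
f_n = ½√(k/m) = 0.5·√(7621/0.051934) = 0.5·√(1.4674e+05) = 191.54 Hz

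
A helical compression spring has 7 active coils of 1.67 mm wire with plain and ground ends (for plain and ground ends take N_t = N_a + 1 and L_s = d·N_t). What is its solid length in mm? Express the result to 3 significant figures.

13.4 mm

plain and ground ends: N_t = N_a + 1 = 7 + 1 = 8
L_s = d·N_t = 1.67 × 8 = 13.36 mm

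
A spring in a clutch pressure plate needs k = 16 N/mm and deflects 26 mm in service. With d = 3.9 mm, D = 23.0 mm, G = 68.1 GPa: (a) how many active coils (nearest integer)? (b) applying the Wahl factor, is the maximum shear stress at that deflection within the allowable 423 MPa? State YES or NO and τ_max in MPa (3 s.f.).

(a) 10 coils; (b) NO, τ_max = 522 MPa

N_a = Gd⁴/(8D³k) = (68.1×10³)(3.9⁴)/(8·23.0³·16) = 10.12 → N_a = 10
Actual rate k = Gd⁴/(8D³·10) = 16.186 N/mm
Working load F = kδ = 16.186·26 = 420.83 N
C = 23.0/3.9 = 5.8974; K_W = (4C−1)/(4C−4)+0.615/C = 1.2574
τ_max = K_W·8FD/(πd³) = 1.2574·415.51 = 522.47 MPa
τ_max > 423 MPa → exceeds allowable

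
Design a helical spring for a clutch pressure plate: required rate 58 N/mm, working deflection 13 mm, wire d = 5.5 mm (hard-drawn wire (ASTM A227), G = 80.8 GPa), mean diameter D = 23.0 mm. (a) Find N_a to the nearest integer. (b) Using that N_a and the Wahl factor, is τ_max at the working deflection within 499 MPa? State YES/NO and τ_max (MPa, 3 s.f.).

(a) 13 coils; (b) YES, τ_max = 370 MPa

N_a = Gd⁴/(8D³k) = (80.8×10³)(5.5⁴)/(8·23.0³·58) = 13.1 → N_a = 13
Actual rate k = Gd⁴/(8D³·13) = 58.431 N/mm
Working load F = kδ = 58.431·13 = 759.61 N
C = 23.0/5.5 = 4.1818; K_W = (4C−1)/(4C−4)+0.615/C = 1.3828
τ_max = K_W·8FD/(πd³) = 1.3828·267.4 = 369.76 MPa
τ_max ≤ 499 MPa → acceptable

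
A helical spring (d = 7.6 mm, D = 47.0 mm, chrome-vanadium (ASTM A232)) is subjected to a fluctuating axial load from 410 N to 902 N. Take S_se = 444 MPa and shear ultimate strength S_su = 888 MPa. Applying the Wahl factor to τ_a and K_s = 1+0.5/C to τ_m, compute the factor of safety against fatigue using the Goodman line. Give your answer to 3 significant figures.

2.47

C = D/d = 47.0/7.6 = 6.1842; K_W = (4C−1)/(4C−4)+0.615/C = 1.2441; K_s = 1+0.5/C = 1.0809
F_a = (F_max−F_min)/2 = 246 N; F_m = (F_max+F_min)/2 = 656 N
τ_a = K_W·8F_aD/(πd³) = 1.2441 × 67.071 = 83.444 MPa
τ_m = K_s·8F_mD/(πd³) = 1.0809 × 178.85 = 193.32 MPa
Goodman: 1/n_f = τ_a/S_se + τ_m/S_su = 83.444/444 + 193.32/888 = 0.18794 + 0.21770 = 0.40563
n_f = 1/0.40563 = 2.465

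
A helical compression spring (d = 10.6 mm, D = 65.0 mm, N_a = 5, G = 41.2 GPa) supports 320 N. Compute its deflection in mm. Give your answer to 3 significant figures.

k = Gd⁴/(8D³N_a) = (41.2×10³)(10.6⁴)/(8·65.0³·5) = 47.35 N/mm
δ = F/k = 320 / 47.35 = 6.7582 mm

6.76 mm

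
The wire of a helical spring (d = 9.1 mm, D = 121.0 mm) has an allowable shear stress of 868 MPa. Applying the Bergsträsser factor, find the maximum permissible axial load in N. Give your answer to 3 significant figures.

C = D/d = 121.0/9.1 = 13.2967
K_B = (4C+2)/(4C−3) = 55.187/50.187 = 1.0996
τ_max = K·8FD/(πd³) → F_max = τ_allow·πd³/(8DK)
F_max = 868·π·9.1³/(8·121.0·1.0996) = 2.0549e+06/1064.4 = 1930.5 N

1930 N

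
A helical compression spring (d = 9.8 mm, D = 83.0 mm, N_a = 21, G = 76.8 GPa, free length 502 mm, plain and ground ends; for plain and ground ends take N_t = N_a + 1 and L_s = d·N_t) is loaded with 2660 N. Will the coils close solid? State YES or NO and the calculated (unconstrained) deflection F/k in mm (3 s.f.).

k = Gd⁴/(8D³N_a) = (76.8×10³)(9.8⁴)/(8·83.0³·21) = 7.3743 N/mm
N_t = 22; L_s = 9.8·22 = 215.6 mm; δ_solid = L₀ − L_s = 502 − 215.6 = 286.4 mm
δ = F/k = 2660/7.3743 = 360.71 mm
δ ≥ δ_solid → spring goes solid

YES, δ = 361 mm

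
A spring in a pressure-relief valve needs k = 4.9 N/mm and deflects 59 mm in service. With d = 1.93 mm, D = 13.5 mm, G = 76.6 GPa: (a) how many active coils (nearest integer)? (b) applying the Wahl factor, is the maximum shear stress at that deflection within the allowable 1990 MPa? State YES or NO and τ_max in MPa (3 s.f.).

(a) 11 coils; (b) YES, τ_max = 1680 MPa

N_a = Gd⁴/(8D³k) = (76.6×10³)(1.93⁴)/(8·13.5³·4.9) = 11.02 → N_a = 11
Actual rate k = Gd⁴/(8D³·11) = 4.9088 N/mm
Working load F = kδ = 4.9088·59 = 289.62 N
C = 13.5/1.93 = 6.9948; K_W = (4C−1)/(4C−4)+0.615/C = 1.2130
τ_max = K_W·8FD/(πd³) = 1.2130·1384.9 = 1680 MPa
τ_max ≤ 1990 MPa → acceptable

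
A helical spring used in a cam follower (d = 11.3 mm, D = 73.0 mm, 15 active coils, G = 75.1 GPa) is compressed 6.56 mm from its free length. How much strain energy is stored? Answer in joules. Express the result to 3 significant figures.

0.564 J

k = Gd⁴/(8D³N_a) = (75.1×10³)(11.3⁴)/(8·73.0³·15) = 26.23 N/mm
U = ½kδ² = 0.5 × 26.23 × 6.56² = 564.39 N·mm = 0.56439 J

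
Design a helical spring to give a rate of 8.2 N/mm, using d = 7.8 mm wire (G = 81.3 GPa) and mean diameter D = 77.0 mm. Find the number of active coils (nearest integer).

N_a = Gd⁴/(8D³k) = (81.3×10³ × 7.8⁴)/(8 × 77.0³ × 8.2)
    = 3.00932e+08 / 2.99486e+07 = 10.05 → 10 coils

10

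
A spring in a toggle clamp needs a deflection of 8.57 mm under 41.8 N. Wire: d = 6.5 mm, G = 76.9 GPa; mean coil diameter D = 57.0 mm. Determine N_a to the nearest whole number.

Required rate k = F/δ = 41.8/8.57 = 4.8775 N/mm
N_a = Gd⁴/(8D³k) = (76.9×10³ × 6.5⁴)/(8 × 57.0³ × 4.8775)
    = 1.37271e+08 / 7.2262e+06 = 19 → 19 coils

19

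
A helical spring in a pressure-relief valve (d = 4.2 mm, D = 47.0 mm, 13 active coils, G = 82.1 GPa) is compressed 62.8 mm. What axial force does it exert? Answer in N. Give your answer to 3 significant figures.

k = Gd⁴/(8D³N_a) = (82.1×10³)(4.2⁴)/(8·47.0³·13) = 2.366 N/mm
F = k·δ = 2.366 × 62.8 = 148.58 N

149 N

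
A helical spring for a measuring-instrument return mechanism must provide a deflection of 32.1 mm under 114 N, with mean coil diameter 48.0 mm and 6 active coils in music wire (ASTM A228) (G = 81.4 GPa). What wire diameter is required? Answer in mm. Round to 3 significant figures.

Required rate k = F/δ = 114/32.1 = 3.5514 N/mm
d = (8D³N_a·k / G)^(1/4) = (8·48.0³·6·3.5514 / (81.4×10³))^0.25
  = (231.6)^0.25 = 3.9011 mm

3.90 mm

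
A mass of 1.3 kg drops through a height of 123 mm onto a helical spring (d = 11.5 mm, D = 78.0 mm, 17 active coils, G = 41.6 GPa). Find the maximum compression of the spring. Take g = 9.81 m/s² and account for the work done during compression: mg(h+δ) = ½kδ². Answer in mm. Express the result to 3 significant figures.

k = Gd⁴/(8D³N_a) = (41.6×10³)(11.5⁴)/(8·78.0³·17) = 11.274 N/mm
W = mg = 1.3 × 9.81 = 12.753 N
½kδ² − Wδ − Wh = 0 → δ = (W + √(W² + 2kWh))/k
δ = (12.753 + √(162.64 + 35367.9))/11.274 = (12.753 + 188.5)/11.274 = 17.851 mm

17.9 mm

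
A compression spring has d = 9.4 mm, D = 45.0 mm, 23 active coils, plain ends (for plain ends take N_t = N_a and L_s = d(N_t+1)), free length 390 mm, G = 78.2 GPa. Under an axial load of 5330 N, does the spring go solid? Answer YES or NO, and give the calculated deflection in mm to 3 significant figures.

NO, δ = 146 mm

k = Gd⁴/(8D³N_a) = (78.2×10³)(9.4⁴)/(8·45.0³·23) = 36.414 N/mm
N_t = 23; L_s = 9.4·24 = 225.6 mm; δ_solid = L₀ − L_s = 390 − 225.6 = 164.4 mm
δ = F/k = 5330/36.414 = 146.37 mm
δ < δ_solid → spring does not go solid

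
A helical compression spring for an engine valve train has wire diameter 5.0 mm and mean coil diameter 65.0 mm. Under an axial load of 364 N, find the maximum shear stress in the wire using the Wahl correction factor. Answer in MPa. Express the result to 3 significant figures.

535 MPa

Spring index C = D/d = 65.0/5.0 = 13.0000
K_W = (4C−1)/(4C−4) + 0.615/C = 51.000/48.000 + 0.0473 = 1.1098
τ₀ = 8FD/(πd³) = 8·364·65.0/(π·5.0³) = 189280/392.7 = 482 MPa
τ_max = K·τ₀ = 1.1098 × 482 = 534.92 MPa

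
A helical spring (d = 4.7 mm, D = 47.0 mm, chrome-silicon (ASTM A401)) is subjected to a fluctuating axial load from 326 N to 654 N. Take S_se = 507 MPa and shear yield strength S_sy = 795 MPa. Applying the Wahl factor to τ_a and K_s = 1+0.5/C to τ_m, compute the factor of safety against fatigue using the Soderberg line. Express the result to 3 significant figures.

0.853

C = D/d = 47.0/4.7 = 10.0000; K_W = (4C−1)/(4C−4)+0.615/C = 1.1448; K_s = 1+0.5/C = 1.0500
F_a = (F_max−F_min)/2 = 164 N; F_m = (F_max+F_min)/2 = 490 N
τ_a = K_W·8F_aD/(πd³) = 1.1448 × 189.06 = 216.44 MPa
τ_m = K_s·8F_mD/(πd³) = 1.0500 × 564.86 = 593.1 MPa
Soderberg: 1/n_f = τ_a/S_se + τ_m/S_sy = 216.44/507 + 593.1/795 = 0.42690 + 0.74604 = 1.1729
n_f = 1/1.1729 = 0.8526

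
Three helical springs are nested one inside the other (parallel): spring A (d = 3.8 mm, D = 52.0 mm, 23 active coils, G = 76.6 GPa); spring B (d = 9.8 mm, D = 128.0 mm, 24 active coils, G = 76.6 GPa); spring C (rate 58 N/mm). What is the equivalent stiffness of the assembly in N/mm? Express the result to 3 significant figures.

60.4 N/mm

k_A = Gd⁴/(8D³N_a) = (76.6×10³)(3.8⁴)/(8·52.0³·23) = 0.61736 N/mm
k_B = Gd⁴/(8D³N_a) = (76.6×10³)(9.8⁴)/(8·128.0³·24) = 1.7547 N/mm
Parallel: k_eq = 0.61736 + 1.7547 + 58 = 60.372 N/mm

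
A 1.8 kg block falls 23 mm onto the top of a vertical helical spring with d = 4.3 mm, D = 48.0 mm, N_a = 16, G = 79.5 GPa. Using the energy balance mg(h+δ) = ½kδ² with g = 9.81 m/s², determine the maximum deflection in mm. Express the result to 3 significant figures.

k = Gd⁴/(8D³N_a) = (79.5×10³)(4.3⁴)/(8·48.0³·16) = 1.92 N/mm
W = mg = 1.8 × 9.81 = 17.658 N
½kδ² − Wδ − Wh = 0 → δ = (W + √(W² + 2kWh))/k
δ = (17.658 + √(311.8 + 1559.58))/1.92 = (17.658 + 43.259)/1.92 = 31.727 mm

31.7 mm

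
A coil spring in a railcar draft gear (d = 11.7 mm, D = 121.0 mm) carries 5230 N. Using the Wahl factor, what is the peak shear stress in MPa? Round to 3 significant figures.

1150 MPa

Spring index C = D/d = 121.0/11.7 = 10.3419
K_W = (4C−1)/(4C−4) + 0.615/C = 40.368/37.368 + 0.0595 = 1.1398
τ₀ = 8FD/(πd³) = 8·5230·121.0/(π·11.7³) = 5.06264e+06/5031.6 = 1006.2 MPa
τ_max = K·τ₀ = 1.1398 × 1006.2 = 1146.8 MPa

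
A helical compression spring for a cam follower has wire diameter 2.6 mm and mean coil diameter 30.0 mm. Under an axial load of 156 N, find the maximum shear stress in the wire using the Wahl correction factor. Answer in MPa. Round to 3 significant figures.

762 MPa

Spring index C = D/d = 30.0/2.6 = 11.5385
K_W = (4C−1)/(4C−4) + 0.615/C = 45.154/42.154 + 0.0533 = 1.1245
τ₀ = 8FD/(πd³) = 8·156·30.0/(π·2.6³) = 37440/55.217 = 678.06 MPa
τ_max = K·τ₀ = 1.1245 × 678.06 = 762.45 MPa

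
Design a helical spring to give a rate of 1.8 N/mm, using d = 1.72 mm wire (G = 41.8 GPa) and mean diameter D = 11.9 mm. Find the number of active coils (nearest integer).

15

N_a = Gd⁴/(8D³k) = (41.8×10³ × 1.72⁴)/(8 × 11.9³ × 1.8)
    = 365839 / 24266.3 = 15.08 → 15 coils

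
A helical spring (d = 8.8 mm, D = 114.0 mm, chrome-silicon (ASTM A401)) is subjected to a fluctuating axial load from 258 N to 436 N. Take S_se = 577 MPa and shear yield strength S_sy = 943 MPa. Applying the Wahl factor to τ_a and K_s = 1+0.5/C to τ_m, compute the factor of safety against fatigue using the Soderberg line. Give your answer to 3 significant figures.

C = D/d = 114.0/8.8 = 12.9545; K_W = (4C−1)/(4C−4)+0.615/C = 1.1102; K_s = 1+0.5/C = 1.0386
F_a = (F_max−F_min)/2 = 89 N; F_m = (F_max+F_min)/2 = 347 N
τ_a = K_W·8F_aD/(πd³) = 1.1102 × 37.913 = 42.091 MPa
τ_m = K_s·8F_mD/(πd³) = 1.0386 × 147.82 = 153.52 MPa
Soderberg: 1/n_f = τ_a/S_se + τ_m/S_sy = 42.091/577 + 153.52/943 = 0.07295 + 0.16280 = 0.23575
n_f = 1/0.23575 = 4.242

4.24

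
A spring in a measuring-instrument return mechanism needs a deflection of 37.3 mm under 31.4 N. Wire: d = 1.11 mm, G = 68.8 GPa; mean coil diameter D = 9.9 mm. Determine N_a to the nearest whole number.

16

Required rate k = F/δ = 31.4/37.3 = 0.84182 N/mm
N_a = Gd⁴/(8D³k) = (68.8×10³ × 1.11⁴)/(8 × 9.9³ × 0.84182)
    = 104443 / 6534.56 = 15.98 → 16 coils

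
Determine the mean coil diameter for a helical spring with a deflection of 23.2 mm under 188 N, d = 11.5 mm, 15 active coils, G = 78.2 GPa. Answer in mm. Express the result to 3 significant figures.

112 mm

Required rate k = F/δ = 188/23.2 = 8.1034 N/mm
D = (Gd⁴/(8N_a·k))^(1/3) = (78.2×10³·11.5⁴/(8·15·8.1034))^(1/3)
  = (1.40652e+06)^(1/3) = 112.0424 mm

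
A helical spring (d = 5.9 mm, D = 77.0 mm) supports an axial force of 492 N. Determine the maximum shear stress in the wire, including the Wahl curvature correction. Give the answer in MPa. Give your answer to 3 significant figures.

Spring index C = D/d = 77.0/5.9 = 13.0508
K_W = (4C−1)/(4C−4) + 0.615/C = 51.203/48.203 + 0.0471 = 1.1094
τ₀ = 8FD/(πd³) = 8·492·77.0/(π·5.9³) = 303072/645.22 = 469.72 MPa
τ_max = K·τ₀ = 1.1094 × 469.72 = 521.09 MPa

521 MPa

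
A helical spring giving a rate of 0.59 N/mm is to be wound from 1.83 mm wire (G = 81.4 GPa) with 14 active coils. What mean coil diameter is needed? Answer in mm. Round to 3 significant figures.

D = (Gd⁴/(8N_a·k))^(1/3) = (81.4×10³·1.83⁴/(8·14·0.59))^(1/3)
  = (13815.2)^(1/3) = 23.9949 mm

24.0 mm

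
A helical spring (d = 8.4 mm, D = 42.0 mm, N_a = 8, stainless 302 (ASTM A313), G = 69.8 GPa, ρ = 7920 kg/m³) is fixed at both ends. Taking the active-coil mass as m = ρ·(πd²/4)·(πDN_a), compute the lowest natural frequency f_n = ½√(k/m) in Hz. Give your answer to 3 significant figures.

199 Hz

k = Gd⁴/(8D³N_a) = (69.8×10³)(8.4⁴)/(8·42.0³·8) = 73.29 N/mm = 73290 N/m
Wire length L = πDN_a = π·42.0·8 = 1055.6 mm
m = ρ·(πd²/4)·L = 7920 × 55.418×10⁻⁶ m² × 1.0556 m = 0.4633 kg
f_n = ½√(k/m) = 0.5·√(73290/0.4633) = 0.5·√(1.5819e+05) = 198.87 Hz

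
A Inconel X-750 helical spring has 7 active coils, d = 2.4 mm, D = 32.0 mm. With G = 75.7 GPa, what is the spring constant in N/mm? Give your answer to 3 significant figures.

k = Gd⁴/(8D³N_a) = (75.7×10³ × 2.4⁴) / (8 × 32.0³ × 7)
  = 2.51154e+06 / 1.83501e+06 = 1.3687 N/mm

1.37 N/mm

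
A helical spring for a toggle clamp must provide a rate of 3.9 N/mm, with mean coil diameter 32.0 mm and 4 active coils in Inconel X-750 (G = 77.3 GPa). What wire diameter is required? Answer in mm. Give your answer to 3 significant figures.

d = (8D³N_a·k / G)^(1/4) = (8·32.0³·4·3.9 / (77.3×10³))^0.25
  = (52.904)^0.25 = 2.6969 mm

2.70 mm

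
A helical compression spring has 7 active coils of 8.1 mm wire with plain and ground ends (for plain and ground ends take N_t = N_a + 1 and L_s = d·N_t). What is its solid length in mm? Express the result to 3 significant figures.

plain and ground ends: N_t = N_a + 1 = 7 + 1 = 8
L_s = d·N_t = 8.1 × 8 = 64.8 mm

64.8 mm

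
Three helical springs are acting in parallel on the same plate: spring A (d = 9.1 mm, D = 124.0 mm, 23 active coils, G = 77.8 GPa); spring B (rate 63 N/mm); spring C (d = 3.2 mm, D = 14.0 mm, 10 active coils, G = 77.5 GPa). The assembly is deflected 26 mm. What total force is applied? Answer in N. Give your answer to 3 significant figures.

k_A = Gd⁴/(8D³N_a) = (77.8×10³)(9.1⁴)/(8·124.0³·23) = 1.5208 N/mm
k_C = Gd⁴/(8D³N_a) = (77.5×10³)(3.2⁴)/(8·14.0³·10) = 37.019 N/mm
Parallel: k_eq = 1.5208 + 63 + 37.019 = 101.54 N/mm
F = k_eq·δ = 101.54·26 = 2640 N

2640 N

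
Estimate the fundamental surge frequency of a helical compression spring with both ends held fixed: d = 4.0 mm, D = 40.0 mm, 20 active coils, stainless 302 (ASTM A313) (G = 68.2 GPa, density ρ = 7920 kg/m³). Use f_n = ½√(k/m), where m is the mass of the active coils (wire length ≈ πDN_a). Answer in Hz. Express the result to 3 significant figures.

k = Gd⁴/(8D³N_a) = (68.2×10³)(4.0⁴)/(8·40.0³·20) = 1.705 N/mm = 1705 N/m
Wire length L = πDN_a = π·40.0·20 = 2513.3 mm
m = ρ·(πd²/4)·L = 7920 × 12.566×10⁻⁶ m² × 2.5133 m = 0.25014 kg
f_n = ½√(k/m) = 0.5·√(1705/0.25014) = 0.5·√(6816.3) = 41.28 Hz

41.3 Hz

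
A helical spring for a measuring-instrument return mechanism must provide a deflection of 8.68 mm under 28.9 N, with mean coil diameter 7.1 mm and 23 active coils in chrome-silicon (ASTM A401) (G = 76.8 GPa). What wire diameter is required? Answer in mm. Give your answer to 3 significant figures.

Required rate k = F/δ = 28.9/8.68 = 3.3295 N/mm
d = (8D³N_a·k / G)^(1/4) = (8·7.1³·23·3.3295 / (76.8×10³))^0.25
  = (2.855)^0.25 = 1.2999 mm

1.30 mm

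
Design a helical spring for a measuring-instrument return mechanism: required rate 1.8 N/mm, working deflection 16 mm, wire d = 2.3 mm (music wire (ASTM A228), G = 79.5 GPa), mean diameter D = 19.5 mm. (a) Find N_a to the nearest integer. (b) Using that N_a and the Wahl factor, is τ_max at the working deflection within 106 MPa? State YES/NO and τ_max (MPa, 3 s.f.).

(a) 21 coils; (b) NO, τ_max = 137 MPa

N_a = Gd⁴/(8D³k) = (79.5×10³)(2.3⁴)/(8·19.5³·1.8) = 20.84 → N_a = 21
Actual rate k = Gd⁴/(8D³·21) = 1.7859 N/mm
Working load F = kδ = 1.7859·16 = 28.575 N
C = 19.5/2.3 = 8.4783; K_W = (4C−1)/(4C−4)+0.615/C = 1.1728
τ_max = K_W·8FD/(πd³) = 1.1728·116.62 = 136.78 MPa
τ_max > 106 MPa → exceeds allowable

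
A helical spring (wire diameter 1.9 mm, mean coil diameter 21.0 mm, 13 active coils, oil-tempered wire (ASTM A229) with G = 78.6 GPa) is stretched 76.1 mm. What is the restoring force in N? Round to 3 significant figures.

80.9 N

k = Gd⁴/(8D³N_a) = (78.6×10³)(1.9⁴)/(8·21.0³·13) = 1.0635 N/mm
F = k·δ = 1.0635 × 76.1 = 80.934 N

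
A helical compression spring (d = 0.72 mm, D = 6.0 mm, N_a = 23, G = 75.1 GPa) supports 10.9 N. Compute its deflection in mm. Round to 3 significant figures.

21.5 mm

k = Gd⁴/(8D³N_a) = (75.1×10³)(0.72⁴)/(8·6.0³·23) = 0.50781 N/mm
δ = F/k = 10.9 / 0.50781 = 21.465 mm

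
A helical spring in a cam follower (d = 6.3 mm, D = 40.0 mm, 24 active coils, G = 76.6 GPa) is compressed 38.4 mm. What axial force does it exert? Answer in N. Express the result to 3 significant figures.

k = Gd⁴/(8D³N_a) = (76.6×10³)(6.3⁴)/(8·40.0³·24) = 9.82 N/mm
F = k·δ = 9.82 × 38.4 = 377.09 N

377 N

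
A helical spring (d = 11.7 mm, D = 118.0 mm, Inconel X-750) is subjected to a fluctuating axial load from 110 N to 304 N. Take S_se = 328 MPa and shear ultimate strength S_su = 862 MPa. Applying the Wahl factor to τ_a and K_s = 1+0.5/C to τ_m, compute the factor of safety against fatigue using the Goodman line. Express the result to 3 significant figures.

C = D/d = 118.0/11.7 = 10.0855; K_W = (4C−1)/(4C−4)+0.615/C = 1.1435; K_s = 1+0.5/C = 1.0496
F_a = (F_max−F_min)/2 = 97 N; F_m = (F_max+F_min)/2 = 207 N
τ_a = K_W·8F_aD/(πd³) = 1.1435 × 18.199 = 20.811 MPa
τ_m = K_s·8F_mD/(πd³) = 1.0496 × 38.836 = 40.761 MPa
Goodman: 1/n_f = τ_a/S_se + τ_m/S_su = 20.811/328 + 40.761/862 = 0.06345 + 0.04729 = 0.11073
n_f = 1/0.11073 = 9.031

9.03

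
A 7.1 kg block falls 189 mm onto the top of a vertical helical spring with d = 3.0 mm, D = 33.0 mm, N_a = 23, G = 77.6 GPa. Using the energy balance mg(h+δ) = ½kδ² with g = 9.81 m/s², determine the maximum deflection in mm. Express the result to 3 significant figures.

k = Gd⁴/(8D³N_a) = (77.6×10³)(3.0⁴)/(8·33.0³·23) = 0.95058 N/mm
W = mg = 7.1 × 9.81 = 69.651 N
½kδ² − Wδ − Wh = 0 → δ = (W + √(W² + 2kWh))/k
δ = (69.651 + √(4851.3 + 25026.9))/0.95058 = (69.651 + 172.85)/0.95058 = 255.11 mm

255 mm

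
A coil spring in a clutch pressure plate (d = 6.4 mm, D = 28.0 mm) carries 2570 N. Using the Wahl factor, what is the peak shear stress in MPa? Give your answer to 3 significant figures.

953 MPa

Spring index C = D/d = 28.0/6.4 = 4.3750
K_W = (4C−1)/(4C−4) + 0.615/C = 16.500/13.500 + 0.1406 = 1.3628
τ₀ = 8FD/(πd³) = 8·2570·28.0/(π·6.4³) = 575680/823.55 = 699.02 MPa
τ_max = K·τ₀ = 1.3628 × 699.02 = 952.62 MPa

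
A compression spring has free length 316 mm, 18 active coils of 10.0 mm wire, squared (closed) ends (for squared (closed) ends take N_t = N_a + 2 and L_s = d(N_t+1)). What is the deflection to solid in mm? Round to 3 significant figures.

N_t = 20; L_s = 10.0·21 = 210 mm
δ_solid = L₀ − L_s = 316 − 210 = 106 mm

106 mm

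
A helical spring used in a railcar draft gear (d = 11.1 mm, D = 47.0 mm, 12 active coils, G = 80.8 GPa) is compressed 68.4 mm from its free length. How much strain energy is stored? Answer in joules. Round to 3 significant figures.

k = Gd⁴/(8D³N_a) = (80.8×10³)(11.1⁴)/(8·47.0³·12) = 123.07 N/mm
U = ½kδ² = 0.5 × 123.07 × 68.4² = 2.8789e+05 N·mm = 287.89 J

288 J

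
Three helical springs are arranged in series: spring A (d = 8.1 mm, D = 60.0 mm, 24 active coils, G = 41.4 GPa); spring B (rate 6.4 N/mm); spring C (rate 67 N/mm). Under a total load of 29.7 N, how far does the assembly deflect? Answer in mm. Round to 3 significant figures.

12.0 mm

k_A = Gd⁴/(8D³N_a) = (41.4×10³)(8.1⁴)/(8·60.0³·24) = 4.2972 N/mm
Series: 1/k_eq = 1/4.2972 + 1/6.4 + 1/67 = 0.40389; k_eq = 2.476 N/mm
δ = F/k_eq = 29.7/2.476 = 11.995 mm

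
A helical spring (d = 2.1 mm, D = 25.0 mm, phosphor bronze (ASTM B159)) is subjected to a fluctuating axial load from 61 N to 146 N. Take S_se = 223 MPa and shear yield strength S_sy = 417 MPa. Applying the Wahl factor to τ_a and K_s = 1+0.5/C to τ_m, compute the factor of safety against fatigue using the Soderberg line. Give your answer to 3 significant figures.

C = D/d = 25.0/2.1 = 11.9048; K_W = (4C−1)/(4C−4)+0.615/C = 1.1204; K_s = 1+0.5/C = 1.0420
F_a = (F_max−F_min)/2 = 42.5 N; F_m = (F_max+F_min)/2 = 103.5 N
τ_a = K_W·8F_aD/(πd³) = 1.1204 × 292.15 = 327.34 MPa
τ_m = K_s·8F_mD/(πd³) = 1.0420 × 711.48 = 741.36 MPa
Soderberg: 1/n_f = τ_a/S_se + τ_m/S_sy = 327.34/223 + 741.36/417 = 1.46789 + 1.77785 = 3.2457
n_f = 1/3.2457 = 0.3081

0.308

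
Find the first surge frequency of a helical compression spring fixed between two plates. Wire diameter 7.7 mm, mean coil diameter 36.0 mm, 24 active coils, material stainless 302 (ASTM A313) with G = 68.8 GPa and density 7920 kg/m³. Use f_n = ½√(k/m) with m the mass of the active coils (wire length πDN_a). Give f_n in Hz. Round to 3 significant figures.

82.1 Hz

k = Gd⁴/(8D³N_a) = (68.8×10³)(7.7⁴)/(8·36.0³·24) = 26.999 N/mm = 26999 N/m
Wire length L = πDN_a = π·36.0·24 = 2714.3 mm
m = ρ·(πd²/4)·L = 7920 × 46.566×10⁻⁶ m² × 2.7143 m = 1.0011 kg
f_n = ½√(k/m) = 0.5·√(26999/1.0011) = 0.5·√(26970) = 82.113 Hz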